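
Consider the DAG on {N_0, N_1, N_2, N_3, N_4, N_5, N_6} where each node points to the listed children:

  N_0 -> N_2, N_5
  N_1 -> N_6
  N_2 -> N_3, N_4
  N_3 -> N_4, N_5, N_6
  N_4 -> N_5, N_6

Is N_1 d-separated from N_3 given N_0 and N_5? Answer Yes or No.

Yes — N_1 and N_3 are d-separated given {N_0, N_5}.

There are 6 undirected paths between N_1 and N_3; checking each against the conditioning set {N_0, N_5}:
  1. N_1 → N_6 ← N_4 → N_5 ← N_0 → N_2 → N_3 — N_6:collider[blocks]; N_4:fork[open]; N_5:collider[open]; N_0:fork[blocks]; N_2:chain[open] ⇒ blocked
  2. N_1 → N_6 ← N_4 → N_5 ← N_3 — N_6:collider[blocks]; N_4:fork[open]; N_5:collider[open] ⇒ blocked
  3. N_1 → N_6 ← N_4 ← N_2 ← N_0 → N_5 ← N_3 — N_6:collider[blocks]; N_4:chain[open]; N_2:chain[open]; N_0:fork[blocks]; N_5:collider[open] ⇒ blocked
  4. N_1 → N_6 ← N_4 ← N_2 → N_3 — N_6:collider[blocks]; N_4:chain[open]; N_2:fork[open] ⇒ blocked
  5. N_1 → N_6 ← N_4 ← N_3 — N_6:collider[blocks]; N_4:chain[open] ⇒ blocked
  6. N_1 → N_6 ← N_3 — N_6:collider[blocks] ⇒ blocked
Since every path is blocked, d-separation holds.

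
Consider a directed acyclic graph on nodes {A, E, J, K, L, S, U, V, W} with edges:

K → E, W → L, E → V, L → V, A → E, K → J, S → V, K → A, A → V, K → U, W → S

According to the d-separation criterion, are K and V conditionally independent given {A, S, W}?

4 paths connect K and V; each must be blocked for d-separation to hold:
Path 1: K → E → V
  E is a chain and E is not conditioned on — no node blocks this path, so it is active.
Path 2: K → E ← A → V
  E is a collider here and neither E nor any of its descendants is conditioned on, so the collider stays closed — the path is blocked at E.
Path 3: K → A → E → V
  A is a chain here and A is conditioned on, so the path is blocked at A.
Path 4: K → A → V
  A is a chain here and A is conditioned on, so the path is blocked at A.
Because an active path exists, K and V are not d-separated.

No — K and V are not d-separated given {A, S, W}.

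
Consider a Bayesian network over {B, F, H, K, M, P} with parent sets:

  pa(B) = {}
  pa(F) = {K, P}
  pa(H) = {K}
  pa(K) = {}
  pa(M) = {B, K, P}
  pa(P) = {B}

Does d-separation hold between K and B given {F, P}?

Yes — K and B are d-separated given {F, P}.

Enumerating the 4 paths from K to B and testing each for blocking by {F, P}:
Path 1: K → F ← P ← B
  P is a chain here and P is conditioned on, so the path is blocked at P.
Path 2: K → F ← P → M ← B
  P is a fork here and P is conditioned on, so the path is blocked at P.
Path 3: K → M ← P ← B
  M is a collider here and neither M nor any of its descendants is conditioned on, so the collider stays closed — the path is blocked at M.
Path 4: K → M ← B
  M is a collider here and neither M nor any of its descendants is conditioned on, so the collider stays closed — the path is blocked at M.
Every path is blocked, so K and B are d-separated given {F, P}.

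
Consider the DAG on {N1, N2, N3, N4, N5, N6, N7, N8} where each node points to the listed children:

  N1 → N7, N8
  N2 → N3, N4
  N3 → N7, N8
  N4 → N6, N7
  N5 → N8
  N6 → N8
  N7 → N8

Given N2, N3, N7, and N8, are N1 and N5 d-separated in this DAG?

No

Enumerating the 6 paths from N1 to N5 and testing each for blocking by {N2, N3, N7, N8}:
Path 1: N1 → N8 ← N5
  N8 is a collider and N8 is conditioned on, which opens it — no node blocks this path, so it is active.
Path 2: N1 → N7 ← N3 ← N2 → N4 → N6 → N8 ← N5
  N3 is a chain here and N3 is conditioned on, so the path is blocked at N3.
Path 3: N1 → N7 ← N3 → N8 ← N5
  N3 is a fork here and N3 is conditioned on, so the path is blocked at N3.
Path 4: N1 → N7 → N8 ← N5
  N7 is a chain here and N7 is conditioned on, so the path is blocked at N7.
Path 5: N1 → N7 ← N4 ← N2 → N3 → N8 ← N5
  N2 is a fork here and N2 is conditioned on, so the path is blocked at N2.
Path 6: N1 → N7 ← N4 → N6 → N8 ← N5
  N7 is a collider and N7 is conditioned on, which opens it; N4 is a fork and N4 is not conditioned on; N6 is a chain and N6 is not conditioned on; N8 is a collider and N8 is conditioned on, which opens it — no node blocks this path, so it is active.
Because an active path exists, N1 and N5 are not d-separated.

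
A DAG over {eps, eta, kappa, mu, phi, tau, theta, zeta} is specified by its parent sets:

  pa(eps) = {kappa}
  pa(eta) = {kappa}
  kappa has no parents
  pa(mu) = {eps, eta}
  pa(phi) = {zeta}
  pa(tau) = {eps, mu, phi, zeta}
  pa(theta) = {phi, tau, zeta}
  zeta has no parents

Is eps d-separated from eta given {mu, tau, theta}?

3 paths connect eps and eta; each must be blocked for d-separation to hold:
  1. eps → mu ← eta — mu:collider[open] ⇒ active
  2. eps → tau ← mu ← eta — tau:collider[open]; mu:chain[blocks] ⇒ blocked
  3. eps ← kappa → eta — kappa:fork[open] ⇒ active
At least one path is unblocked, so d-separation fails.

No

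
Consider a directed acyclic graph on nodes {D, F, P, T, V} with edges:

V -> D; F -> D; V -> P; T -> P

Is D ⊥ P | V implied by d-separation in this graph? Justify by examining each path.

Only one path connects D and P:
Path 1: D ← V → P
  V is a fork here and V is conditioned on, so the path is blocked at V.
Since every path is blocked, d-separation holds.

Yes — D and P are d-separated given {V}.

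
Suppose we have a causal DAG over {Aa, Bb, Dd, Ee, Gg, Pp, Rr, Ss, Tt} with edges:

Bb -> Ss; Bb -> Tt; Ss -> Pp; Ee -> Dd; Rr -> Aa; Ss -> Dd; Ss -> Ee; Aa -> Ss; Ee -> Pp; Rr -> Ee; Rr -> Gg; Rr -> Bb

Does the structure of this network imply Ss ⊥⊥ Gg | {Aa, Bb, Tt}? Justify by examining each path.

Yes

There are 5 undirected paths between Ss and Gg; checking each against the conditioning set {Aa, Bb, Tt}:
Path 1: Ss ← Aa ← Rr → Gg
  Aa is a chain here and Aa is conditioned on, so the path is blocked at Aa.
Path 2: Ss → Ee ← Rr → Gg
  Ee is a collider here and neither Ee nor any of its descendants is conditioned on, so the collider stays closed — the path is blocked at Ee.
Path 3: Ss ← Bb ← Rr → Gg
  Bb is a chain here and Bb is conditioned on, so the path is blocked at Bb.
Path 4: Ss → Dd ← Ee ← Rr → Gg
  Dd is a collider here and neither Dd nor any of its descendants is conditioned on, so the collider stays closed — the path is blocked at Dd.
Path 5: Ss → Pp ← Ee ← Rr → Gg
  Pp is a collider here and neither Pp nor any of its descendants is conditioned on, so the collider stays closed — the path is blocked at Pp.
Every path is blocked, so Ss and Gg are d-separated given {Aa, Bb, Tt}.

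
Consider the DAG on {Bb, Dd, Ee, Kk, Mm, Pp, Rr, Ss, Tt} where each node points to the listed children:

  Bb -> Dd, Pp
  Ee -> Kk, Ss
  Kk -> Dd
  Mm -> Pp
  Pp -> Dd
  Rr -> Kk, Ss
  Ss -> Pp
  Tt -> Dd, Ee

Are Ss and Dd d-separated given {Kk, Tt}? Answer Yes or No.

6 paths connect Ss and Dd; each must be blocked for d-separation to hold:
Path 1: Ss ← Ee ← Tt → Dd
  Tt is a fork here and Tt is conditioned on, so the path is blocked at Tt.
Path 2: Ss ← Ee → Kk → Dd
  Kk is a chain here and Kk is conditioned on, so the path is blocked at Kk.
Path 3: Ss → Pp → Dd
  Pp is a chain and Pp is not conditioned on — no node blocks this path, so it is active.
Path 4: Ss → Pp ← Bb → Dd
  Pp is a collider here and neither Pp nor any of its descendants is conditioned on, so the collider stays closed — the path is blocked at Pp.
Path 5: Ss ← Rr → Kk → Dd
  Kk is a chain here and Kk is conditioned on, so the path is blocked at Kk.
Path 6: Ss ← Rr → Kk ← Ee ← Tt → Dd
  Tt is a fork here and Tt is conditioned on, so the path is blocked at Tt.
Since the path Ss → Pp → Dd is active, Ss and Dd are not d-separated given {Kk, Tt}.

No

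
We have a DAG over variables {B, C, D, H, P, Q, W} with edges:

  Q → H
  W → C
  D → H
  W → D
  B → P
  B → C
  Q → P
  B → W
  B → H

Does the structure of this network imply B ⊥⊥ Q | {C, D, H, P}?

There are 4 undirected paths between B and Q; checking each against the conditioning set {C, D, H, P}:
Path 1: B → C ← W → D → H ← Q
  D is a chain here and D is conditioned on, so the path is blocked at D.
Path 2: B → H ← Q
  H is a collider and H is conditioned on, which opens it — no node blocks this path, so it is active.
Path 3: B → P ← Q
  P is a collider and P is conditioned on, which opens it — no node blocks this path, so it is active.
Path 4: B → W → D → H ← Q
  D is a chain here and D is conditioned on, so the path is blocked at D.
Since the path B → H ← Q is active, B and Q are not d-separated given {C, D, H, P}.

No — B and Q are not d-separated given {C, D, H, P}.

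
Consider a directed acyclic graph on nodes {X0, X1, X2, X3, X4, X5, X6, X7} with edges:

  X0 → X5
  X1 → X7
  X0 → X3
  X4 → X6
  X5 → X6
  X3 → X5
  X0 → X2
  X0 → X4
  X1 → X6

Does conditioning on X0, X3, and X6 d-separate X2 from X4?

Enumerating the 3 paths from X2 to X4 and testing each for blocking by {X0, X3, X6}:
  1. X2 ← X0 → X3 → X5 → X6 ← X4 — X0:fork[blocks]; X3:chain[blocks]; X5:chain[open]; X6:collider[open] ⇒ blocked
  2. X2 ← X0 → X4 — X0:fork[blocks] ⇒ blocked
  3. X2 ← X0 → X5 → X6 ← X4 — X0:fork[blocks]; X5:chain[open]; X6:collider[open] ⇒ blocked
Every path is blocked, so X2 and X4 are d-separated given {X0, X3, X6}.

Yes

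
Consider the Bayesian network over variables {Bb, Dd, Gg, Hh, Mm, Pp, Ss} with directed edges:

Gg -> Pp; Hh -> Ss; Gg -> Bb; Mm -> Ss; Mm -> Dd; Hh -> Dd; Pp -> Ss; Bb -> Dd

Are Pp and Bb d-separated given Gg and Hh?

We examine all 3 paths between Pp and Bb:
  1. Pp → Ss ← Mm → Dd ← Bb — Ss:collider[blocks]; Mm:fork[open]; Dd:collider[blocks] ⇒ blocked
  2. Pp → Ss ← Hh → Dd ← Bb — Ss:collider[blocks]; Hh:fork[blocks]; Dd:collider[blocks] ⇒ blocked
  3. Pp ← Gg → Bb — Gg:fork[blocks] ⇒ blocked
All paths are blocked; Pp ⊥ Bb | {Gg, Hh} holds.

Yes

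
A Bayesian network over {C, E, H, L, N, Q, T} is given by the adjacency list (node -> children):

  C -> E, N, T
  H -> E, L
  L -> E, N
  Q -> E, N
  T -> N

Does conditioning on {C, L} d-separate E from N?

Enumerating the 5 paths from E to N and testing each for blocking by {C, L}:
  1. E ← C → N — C:fork[blocks] ⇒ blocked
  2. E ← C → T → N — C:fork[blocks]; T:chain[open] ⇒ blocked
  3. E ← L → N — L:fork[blocks] ⇒ blocked
  4. E ← Q → N — Q:fork[open] ⇒ active
  5. E ← H → L → N — H:fork[open]; L:chain[blocks] ⇒ blocked
Because an active path exists, E and N are not d-separated.

No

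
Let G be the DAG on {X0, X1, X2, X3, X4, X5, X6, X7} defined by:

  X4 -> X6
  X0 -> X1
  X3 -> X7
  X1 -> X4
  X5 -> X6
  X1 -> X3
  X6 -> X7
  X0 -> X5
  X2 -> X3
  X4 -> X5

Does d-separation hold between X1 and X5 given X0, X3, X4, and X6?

Enumerating the 5 paths from X1 to X5 and testing each for blocking by {X0, X3, X4, X6}:
Path 1: X1 ← X0 → X5
  X0 is a fork here and X0 is conditioned on, so the path is blocked at X0.
Path 2: X1 → X4 → X6 ← X5
  X4 is a chain here and X4 is conditioned on, so the path is blocked at X4.
Path 3: X1 → X4 → X5
  X4 is a chain here and X4 is conditioned on, so the path is blocked at X4.
Path 4: X1 → X3 → X7 ← X6 ← X4 → X5
  X3 is a chain here and X3 is conditioned on, so the path is blocked at X3.
Path 5: X1 → X3 → X7 ← X6 ← X5
  X3 is a chain here and X3 is conditioned on, so the path is blocked at X3.
Every path is blocked, so X1 and X5 are d-separated given {X0, X3, X4, X6}.

Yes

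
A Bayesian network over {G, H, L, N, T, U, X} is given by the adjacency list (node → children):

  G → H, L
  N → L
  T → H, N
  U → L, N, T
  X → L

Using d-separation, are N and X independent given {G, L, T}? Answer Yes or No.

We examine all 5 paths between N and X:
Path 1: N → L ← X
  L is a collider and L is conditioned on, which opens it — no node blocks this path, so it is active.
Path 2: N ← U → L ← X
  U is a fork and U is not conditioned on; L is a collider and L is conditioned on, which opens it — no node blocks this path, so it is active.
Path 3: N ← U → T → H ← G → L ← X
  T is a chain here and T is conditioned on, so the path is blocked at T.
Path 4: N ← T ← U → L ← X
  T is a chain here and T is conditioned on, so the path is blocked at T.
Path 5: N ← T → H ← G → L ← X
  T is a fork here and T is conditioned on, so the path is blocked at T.
Since the path N → L ← X is active, N and X are not d-separated given {G, L, T}.

No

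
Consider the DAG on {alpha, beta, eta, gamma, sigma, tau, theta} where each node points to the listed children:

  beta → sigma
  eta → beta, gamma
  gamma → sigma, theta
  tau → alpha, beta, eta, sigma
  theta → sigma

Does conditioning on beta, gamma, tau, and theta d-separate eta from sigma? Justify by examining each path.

We examine all 6 paths between eta and sigma:
Path 1: eta ← tau → sigma
  tau is a fork here and tau is conditioned on, so the path is blocked at tau.
Path 2: eta ← tau → beta → sigma
  tau is a fork here and tau is conditioned on, so the path is blocked at tau.
Path 3: eta → gamma → theta → sigma
  gamma is a chain here and gamma is conditioned on, so the path is blocked at gamma.
Path 4: eta → gamma → sigma
  gamma is a chain here and gamma is conditioned on, so the path is blocked at gamma.
Path 5: eta → beta → sigma
  beta is a chain here and beta is conditioned on, so the path is blocked at beta.
Path 6: eta → beta ← tau → sigma
  tau is a fork here and tau is conditioned on, so the path is blocked at tau.
Every path is blocked, so eta and sigma are d-separated given {beta, gamma, tau, theta}.

Yes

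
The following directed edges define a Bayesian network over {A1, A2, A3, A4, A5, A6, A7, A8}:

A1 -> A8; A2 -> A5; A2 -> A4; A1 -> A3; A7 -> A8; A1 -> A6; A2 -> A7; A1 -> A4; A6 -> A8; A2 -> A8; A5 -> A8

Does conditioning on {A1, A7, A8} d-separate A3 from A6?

5 paths connect A3 and A6; each must be blocked for d-separation to hold:
Path 1: A3 ← A1 → A8 ← A6
  A1 is a fork here and A1 is conditioned on, so the path is blocked at A1.
Path 2: A3 ← A1 → A6
  A1 is a fork here and A1 is conditioned on, so the path is blocked at A1.
Path 3: A3 ← A1 → A4 ← A2 → A5 → A8 ← A6
  A1 is a fork here and A1 is conditioned on, so the path is blocked at A1.
Path 4: A3 ← A1 → A4 ← A2 → A8 ← A6
  A1 is a fork here and A1 is conditioned on, so the path is blocked at A1.
Path 5: A3 ← A1 → A4 ← A2 → A7 → A8 ← A6
  A1 is a fork here and A1 is conditioned on, so the path is blocked at A1.
All paths are blocked; A3 ⊥ A6 | {A1, A7, A8} holds.

Yes — A3 and A6 are d-separated given {A1, A7, A8}.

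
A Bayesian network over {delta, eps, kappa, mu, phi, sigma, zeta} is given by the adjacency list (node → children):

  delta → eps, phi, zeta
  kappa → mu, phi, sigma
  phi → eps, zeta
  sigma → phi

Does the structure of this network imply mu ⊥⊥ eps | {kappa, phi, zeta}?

Yes — mu and eps are d-separated given {kappa, phi, zeta}.

We examine all 6 paths between mu and eps:
Path 1: mu ← kappa → phi ← delta → eps
  kappa is a fork here and kappa is conditioned on, so the path is blocked at kappa.
Path 2: mu ← kappa → phi → zeta ← delta → eps
  kappa is a fork here and kappa is conditioned on, so the path is blocked at kappa.
Path 3: mu ← kappa → phi → eps
  kappa is a fork here and kappa is conditioned on, so the path is blocked at kappa.
Path 4: mu ← kappa → sigma → phi ← delta → eps
  kappa is a fork here and kappa is conditioned on, so the path is blocked at kappa.
Path 5: mu ← kappa → sigma → phi → zeta ← delta → eps
  kappa is a fork here and kappa is conditioned on, so the path is blocked at kappa.
Path 6: mu ← kappa → sigma → phi → eps
  kappa is a fork here and kappa is conditioned on, so the path is blocked at kappa.
Every path is blocked, so mu and eps are d-separated given {kappa, phi, zeta}.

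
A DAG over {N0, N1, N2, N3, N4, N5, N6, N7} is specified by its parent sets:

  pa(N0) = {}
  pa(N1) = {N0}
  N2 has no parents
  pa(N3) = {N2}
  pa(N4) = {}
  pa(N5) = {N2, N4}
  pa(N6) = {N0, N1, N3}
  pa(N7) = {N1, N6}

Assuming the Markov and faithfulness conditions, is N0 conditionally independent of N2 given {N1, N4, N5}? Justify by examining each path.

There are 3 undirected paths between N0 and N2; checking each against the conditioning set {N1, N4, N5}:
Path 1: N0 → N1 → N6 ← N3 ← N2
  N1 is a chain here and N1 is conditioned on, so the path is blocked at N1.
Path 2: N0 → N1 → N7 ← N6 ← N3 ← N2
  N1 is a chain here and N1 is conditioned on, so the path is blocked at N1.
Path 3: N0 → N6 ← N3 ← N2
  N6 is a collider here and neither N6 nor any of its descendants is conditioned on, so the collider stays closed — the path is blocked at N6.
Since every path is blocked, d-separation holds.

Yes — N0 and N2 are d-separated given {N1, N4, N5}.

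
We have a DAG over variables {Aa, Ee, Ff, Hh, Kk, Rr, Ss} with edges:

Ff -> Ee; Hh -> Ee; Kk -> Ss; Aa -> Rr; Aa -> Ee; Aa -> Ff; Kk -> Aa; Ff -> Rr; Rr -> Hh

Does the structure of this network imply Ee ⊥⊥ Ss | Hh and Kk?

Yes — Ee and Ss are d-separated given {Hh, Kk}.

5 paths connect Ee and Ss; each must be blocked for d-separation to hold:
Path 1: Ee ← Ff → Rr ← Aa ← Kk → Ss
  Kk is a fork here and Kk is conditioned on, so the path is blocked at Kk.
Path 2: Ee ← Ff ← Aa ← Kk → Ss
  Kk is a fork here and Kk is conditioned on, so the path is blocked at Kk.
Path 3: Ee ← Hh ← Rr ← Ff ← Aa ← Kk → Ss
  Hh is a chain here and Hh is conditioned on, so the path is blocked at Hh.
Path 4: Ee ← Hh ← Rr ← Aa ← Kk → Ss
  Hh is a chain here and Hh is conditioned on, so the path is blocked at Hh.
Path 5: Ee ← Aa ← Kk → Ss
  Kk is a fork here and Kk is conditioned on, so the path is blocked at Kk.
All paths are blocked; Ee ⊥ Ss | {Hh, Kk} holds.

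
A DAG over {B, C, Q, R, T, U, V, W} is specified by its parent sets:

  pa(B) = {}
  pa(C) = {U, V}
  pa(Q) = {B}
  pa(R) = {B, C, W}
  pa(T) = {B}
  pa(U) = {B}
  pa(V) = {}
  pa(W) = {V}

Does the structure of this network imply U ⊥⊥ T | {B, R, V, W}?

Yes

There are 3 undirected paths between U and T; checking each against the conditioning set {B, R, V, W}:
Path 1: U ← B → T
  B is a fork here and B is conditioned on, so the path is blocked at B.
Path 2: U → C → R ← B → T
  B is a fork here and B is conditioned on, so the path is blocked at B.
Path 3: U → C ← V → W → R ← B → T
  V is a fork here and V is conditioned on, so the path is blocked at V.
All paths are blocked; U ⊥ T | {B, R, V, W} holds.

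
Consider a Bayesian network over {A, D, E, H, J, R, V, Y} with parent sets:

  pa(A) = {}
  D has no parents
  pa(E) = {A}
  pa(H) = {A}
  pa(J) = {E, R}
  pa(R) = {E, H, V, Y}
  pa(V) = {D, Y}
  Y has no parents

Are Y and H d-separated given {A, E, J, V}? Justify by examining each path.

Enumerating the 6 paths from Y to H and testing each for blocking by {A, E, J, V}:
Path 1: Y → V → R ← H
  V is a chain here and V is conditioned on, so the path is blocked at V.
Path 2: Y → V → R ← E ← A → H
  V is a chain here and V is conditioned on, so the path is blocked at V.
Path 3: Y → V → R → J ← E ← A → H
  V is a chain here and V is conditioned on, so the path is blocked at V.
Path 4: Y → R ← H
  R is a collider and its descendant J is conditioned on, which opens it — no node blocks this path, so it is active.
Path 5: Y → R ← E ← A → H
  E is a chain here and E is conditioned on, so the path is blocked at E.
Path 6: Y → R → J ← E ← A → H
  E is a chain here and E is conditioned on, so the path is blocked at E.
Since the path Y → R ← H is active, Y and H are not d-separated given {A, E, J, V}.

No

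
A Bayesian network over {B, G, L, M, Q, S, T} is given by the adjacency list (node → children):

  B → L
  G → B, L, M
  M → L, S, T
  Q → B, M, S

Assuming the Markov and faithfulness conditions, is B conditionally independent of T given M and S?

Yes

Enumerating the 6 paths from B to T and testing each for blocking by {M, S}:
Path 1: B ← Q → M → T
  M is a chain here and M is conditioned on, so the path is blocked at M.
Path 2: B ← Q → S ← M → T
  M is a fork here and M is conditioned on, so the path is blocked at M.
Path 3: B → L ← G → M → T
  L is a collider here and neither L nor any of its descendants is conditioned on, so the collider stays closed — the path is blocked at L.
Path 4: B → L ← M → T
  L is a collider here and neither L nor any of its descendants is conditioned on, so the collider stays closed — the path is blocked at L.
Path 5: B ← G → L ← M → T
  L is a collider here and neither L nor any of its descendants is conditioned on, so the collider stays closed — the path is blocked at L.
Path 6: B ← G → M → T
  M is a chain here and M is conditioned on, so the path is blocked at M.
Every path is blocked, so B and T are d-separated given {M, S}.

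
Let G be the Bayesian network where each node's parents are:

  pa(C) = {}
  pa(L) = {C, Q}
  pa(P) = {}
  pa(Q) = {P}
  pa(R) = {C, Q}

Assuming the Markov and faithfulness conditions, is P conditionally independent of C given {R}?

There are 2 undirected paths between P and C; checking each against the conditioning set {R}:
  1. P → Q → R ← C — Q:chain[open]; R:collider[open] ⇒ active
  2. P → Q → L ← C — Q:chain[open]; L:collider[blocks] ⇒ blocked
Because an active path exists, P and C are not d-separated.

No — P and C are not d-separated given {R}.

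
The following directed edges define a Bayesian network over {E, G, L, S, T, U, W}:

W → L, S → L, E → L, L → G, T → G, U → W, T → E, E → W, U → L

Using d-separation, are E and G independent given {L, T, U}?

Yes

There are 4 undirected paths between E and G; checking each against the conditioning set {L, T, U}:
Path 1: E → L → G
  L is a chain here and L is conditioned on, so the path is blocked at L.
Path 2: E → W → L → G
  L is a chain here and L is conditioned on, so the path is blocked at L.
Path 3: E → W ← U → L → G
  U is a fork here and U is conditioned on, so the path is blocked at U.
Path 4: E ← T → G
  T is a fork here and T is conditioned on, so the path is blocked at T.
Every path is blocked, so E and G are d-separated given {L, T, U}.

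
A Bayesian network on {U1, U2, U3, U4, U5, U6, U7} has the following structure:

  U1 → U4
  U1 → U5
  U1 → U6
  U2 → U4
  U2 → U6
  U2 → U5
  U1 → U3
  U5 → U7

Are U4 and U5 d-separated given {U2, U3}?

Enumerating the 4 paths from U4 to U5 and testing each for blocking by {U2, U3}:
Path 1: U4 ← U2 → U6 ← U1 → U5
  U2 is a fork here and U2 is conditioned on, so the path is blocked at U2.
Path 2: U4 ← U2 → U5
  U2 is a fork here and U2 is conditioned on, so the path is blocked at U2.
Path 3: U4 ← U1 → U6 ← U2 → U5
  U6 is a collider here and neither U6 nor any of its descendants is conditioned on, so the collider stays closed — the path is blocked at U6.
Path 4: U4 ← U1 → U5
  U1 is a fork and U1 is not conditioned on — no node blocks this path, so it is active.
At least one path is unblocked, so d-separation fails.

No — U4 and U5 are not d-separated given {U2, U3}.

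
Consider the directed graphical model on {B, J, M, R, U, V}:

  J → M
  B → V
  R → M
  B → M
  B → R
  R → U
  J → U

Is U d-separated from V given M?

We examine all 4 paths between U and V:
Path 1: U ← J → M ← B → V
  J is a fork and J is not conditioned on; M is a collider and M is conditioned on, which opens it; B is a fork and B is not conditioned on — no node blocks this path, so it is active.
Path 2: U ← J → M ← R ← B → V
  J is a fork and J is not conditioned on; M is a collider and M is conditioned on, which opens it; R is a chain and R is not conditioned on; B is a fork and B is not conditioned on — no node blocks this path, so it is active.
Path 3: U ← R ← B → V
  R is a chain and R is not conditioned on; B is a fork and B is not conditioned on — no node blocks this path, so it is active.
Path 4: U ← R → M ← B → V
  R is a fork and R is not conditioned on; M is a collider and M is conditioned on, which opens it; B is a fork and B is not conditioned on — no node blocks this path, so it is active.
At least one path is unblocked, so d-separation fails.

No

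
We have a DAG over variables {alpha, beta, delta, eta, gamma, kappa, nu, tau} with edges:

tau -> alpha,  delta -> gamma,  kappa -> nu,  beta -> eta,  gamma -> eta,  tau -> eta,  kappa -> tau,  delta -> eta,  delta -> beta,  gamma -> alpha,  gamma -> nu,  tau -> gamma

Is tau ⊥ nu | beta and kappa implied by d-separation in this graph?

We examine all 6 paths between tau and nu:
Path 1: tau → gamma → nu
  gamma is a chain and gamma is not conditioned on — no node blocks this path, so it is active.
Path 2: tau → alpha ← gamma → nu
  alpha is a collider here and neither alpha nor any of its descendants is conditioned on, so the collider stays closed — the path is blocked at alpha.
Path 3: tau ← kappa → nu
  kappa is a fork here and kappa is conditioned on, so the path is blocked at kappa.
Path 4: tau → eta ← gamma → nu
  eta is a collider here and neither eta nor any of its descendants is conditioned on, so the collider stays closed — the path is blocked at eta.
Path 5: tau → eta ← beta ← delta → gamma → nu
  eta is a collider here and neither eta nor any of its descendants is conditioned on, so the collider stays closed — the path is blocked at eta.
Path 6: tau → eta ← delta → gamma → nu
  eta is a collider here and neither eta nor any of its descendants is conditioned on, so the collider stays closed — the path is blocked at eta.
Because an active path exists, tau and nu are not d-separated.

No — tau and nu are not d-separated given {beta, kappa}.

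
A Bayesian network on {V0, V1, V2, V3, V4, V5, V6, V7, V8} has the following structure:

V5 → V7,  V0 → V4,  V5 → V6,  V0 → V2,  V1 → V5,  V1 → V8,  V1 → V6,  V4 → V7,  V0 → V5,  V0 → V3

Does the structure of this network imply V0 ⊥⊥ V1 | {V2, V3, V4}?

Enumerating the 4 paths from V0 to V1 and testing each for blocking by {V2, V3, V4}:
  1. V0 → V4 → V7 ← V5 → V6 ← V1 — V4:chain[blocks]; V7:collider[blocks]; V5:fork[open]; V6:collider[blocks] ⇒ blocked
  2. V0 → V4 → V7 ← V5 ← V1 — V4:chain[blocks]; V7:collider[blocks]; V5:chain[open] ⇒ blocked
  3. V0 → V5 → V6 ← V1 — V5:chain[open]; V6:collider[blocks] ⇒ blocked
  4. V0 → V5 ← V1 — V5:collider[blocks] ⇒ blocked
Since every path is blocked, d-separation holds.

Yes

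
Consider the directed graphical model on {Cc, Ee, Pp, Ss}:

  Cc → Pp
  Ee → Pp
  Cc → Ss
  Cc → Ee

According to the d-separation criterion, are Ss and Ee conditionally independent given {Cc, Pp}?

There are 2 undirected paths between Ss and Ee; checking each against the conditioning set {Cc, Pp}:
Path 1: Ss ← Cc → Ee
  Cc is a fork here and Cc is conditioned on, so the path is blocked at Cc.
Path 2: Ss ← Cc → Pp ← Ee
  Cc is a fork here and Cc is conditioned on, so the path is blocked at Cc.
Every path is blocked, so Ss and Ee are d-separated given {Cc, Pp}.

Yes — Ss and Ee are d-separated given {Cc, Pp}.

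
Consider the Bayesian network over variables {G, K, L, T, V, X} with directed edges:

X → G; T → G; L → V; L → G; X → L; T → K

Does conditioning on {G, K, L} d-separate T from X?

No

We examine all 2 paths between T and X:
  1. T → G ← L ← X — G:collider[open]; L:chain[blocks] ⇒ blocked
  2. T → G ← X — G:collider[open] ⇒ active
Because an active path exists, T and X are not d-separated.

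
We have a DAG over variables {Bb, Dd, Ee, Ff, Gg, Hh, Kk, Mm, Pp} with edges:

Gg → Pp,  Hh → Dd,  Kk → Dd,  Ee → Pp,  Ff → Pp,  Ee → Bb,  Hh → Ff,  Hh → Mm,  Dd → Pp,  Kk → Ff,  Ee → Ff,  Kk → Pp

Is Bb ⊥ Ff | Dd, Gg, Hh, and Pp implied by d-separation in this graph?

We examine all 6 paths between Bb and Ff:
Path 1: Bb ← Ee → Ff
  Ee is a fork and Ee is not conditioned on — no node blocks this path, so it is active.
Path 2: Bb ← Ee → Pp ← Dd ← Hh → Ff
  Dd is a chain here and Dd is conditioned on, so the path is blocked at Dd.
Path 3: Bb ← Ee → Pp ← Dd ← Kk → Ff
  Dd is a chain here and Dd is conditioned on, so the path is blocked at Dd.
Path 4: Bb ← Ee → Pp ← Ff
  Ee is a fork and Ee is not conditioned on; Pp is a collider and Pp is conditioned on, which opens it — no node blocks this path, so it is active.
Path 5: Bb ← Ee → Pp ← Kk → Dd ← Hh → Ff
  Hh is a fork here and Hh is conditioned on, so the path is blocked at Hh.
Path 6: Bb ← Ee → Pp ← Kk → Ff
  Ee is a fork and Ee is not conditioned on; Pp is a collider and Pp is conditioned on, which opens it; Kk is a fork and Kk is not conditioned on — no node blocks this path, so it is active.
At least one path is unblocked, so d-separation fails.

No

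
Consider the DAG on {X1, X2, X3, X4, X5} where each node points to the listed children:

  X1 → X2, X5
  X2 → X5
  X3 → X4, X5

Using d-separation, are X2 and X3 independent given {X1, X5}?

There are 2 undirected paths between X2 and X3; checking each against the conditioning set {X1, X5}:
Path 1: X2 → X5 ← X3
  X5 is a collider and X5 is conditioned on, which opens it — no node blocks this path, so it is active.
Path 2: X2 ← X1 → X5 ← X3
  X1 is a fork here and X1 is conditioned on, so the path is blocked at X1.
At least one path is unblocked, so d-separation fails.

No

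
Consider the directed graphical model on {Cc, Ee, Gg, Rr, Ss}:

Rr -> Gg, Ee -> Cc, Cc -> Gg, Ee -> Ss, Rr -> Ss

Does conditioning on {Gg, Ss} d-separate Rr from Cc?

No

There are 2 undirected paths between Rr and Cc; checking each against the conditioning set {Gg, Ss}:
Path 1: Rr → Ss ← Ee → Cc
  Ss is a collider and Ss is conditioned on, which opens it; Ee is a fork and Ee is not conditioned on — no node blocks this path, so it is active.
Path 2: Rr → Gg ← Cc
  Gg is a collider and Gg is conditioned on, which opens it — no node blocks this path, so it is active.
At least one path is unblocked, so d-separation fails.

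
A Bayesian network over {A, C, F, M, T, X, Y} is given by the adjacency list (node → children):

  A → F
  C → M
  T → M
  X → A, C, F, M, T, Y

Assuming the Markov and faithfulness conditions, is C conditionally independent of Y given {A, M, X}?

Yes

There are 3 undirected paths between C and Y; checking each against the conditioning set {A, M, X}:
Path 1: C ← X → Y
  X is a fork here and X is conditioned on, so the path is blocked at X.
Path 2: C → M ← X → Y
  X is a fork here and X is conditioned on, so the path is blocked at X.
Path 3: C → M ← T ← X → Y
  X is a fork here and X is conditioned on, so the path is blocked at X.
All paths are blocked; C ⊥ Y | {A, M, X} holds.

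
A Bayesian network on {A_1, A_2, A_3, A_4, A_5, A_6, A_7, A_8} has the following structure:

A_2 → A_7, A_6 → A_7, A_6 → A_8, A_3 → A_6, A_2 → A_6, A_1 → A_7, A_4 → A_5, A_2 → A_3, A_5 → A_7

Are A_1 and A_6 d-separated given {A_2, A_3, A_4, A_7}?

No — A_1 and A_6 are not d-separated given {A_2, A_3, A_4, A_7}.

3 paths connect A_1 and A_6; each must be blocked for d-separation to hold:
Path 1: A_1 → A_7 ← A_2 → A_3 → A_6
  A_2 is a fork here and A_2 is conditioned on, so the path is blocked at A_2.
Path 2: A_1 → A_7 ← A_2 → A_6
  A_2 is a fork here and A_2 is conditioned on, so the path is blocked at A_2.
Path 3: A_1 → A_7 ← A_6
  A_7 is a collider and A_7 is conditioned on, which opens it — no node blocks this path, so it is active.
Since the path A_1 → A_7 ← A_6 is active, A_1 and A_6 are not d-separated given {A_2, A_3, A_4, A_7}.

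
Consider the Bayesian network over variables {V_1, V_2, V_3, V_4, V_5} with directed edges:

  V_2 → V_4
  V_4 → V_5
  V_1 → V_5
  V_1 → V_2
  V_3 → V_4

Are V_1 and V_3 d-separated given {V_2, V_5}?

No — V_1 and V_3 are not d-separated given {V_2, V_5}.

There are 2 undirected paths between V_1 and V_3; checking each against the conditioning set {V_2, V_5}:
  1. V_1 → V_2 → V_4 ← V_3 — V_2:chain[blocks]; V_4:collider[open] ⇒ blocked
  2. V_1 → V_5 ← V_4 ← V_3 — V_5:collider[open]; V_4:chain[open] ⇒ active
Because an active path exists, V_1 and V_3 are not d-separated.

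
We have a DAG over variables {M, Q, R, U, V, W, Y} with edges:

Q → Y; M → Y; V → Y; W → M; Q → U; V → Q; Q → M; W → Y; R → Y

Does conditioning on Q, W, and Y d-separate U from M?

Yes

There are 5 undirected paths between U and M; checking each against the conditioning set {Q, W, Y}:
Path 1: U ← Q → Y ← M
  Q is a fork here and Q is conditioned on, so the path is blocked at Q.
Path 2: U ← Q → Y ← W → M
  Q is a fork here and Q is conditioned on, so the path is blocked at Q.
Path 3: U ← Q → M
  Q is a fork here and Q is conditioned on, so the path is blocked at Q.
Path 4: U ← Q ← V → Y ← M
  Q is a chain here and Q is conditioned on, so the path is blocked at Q.
Path 5: U ← Q ← V → Y ← W → M
  Q is a chain here and Q is conditioned on, so the path is blocked at Q.
All paths are blocked; U ⊥ M | {Q, W, Y} holds.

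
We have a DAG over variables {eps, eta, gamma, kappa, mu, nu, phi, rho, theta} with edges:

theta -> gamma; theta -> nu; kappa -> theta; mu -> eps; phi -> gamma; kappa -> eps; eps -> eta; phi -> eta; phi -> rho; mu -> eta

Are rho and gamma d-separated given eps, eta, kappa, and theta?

No

3 paths connect rho and gamma; each must be blocked for d-separation to hold:
Path 1: rho ← phi → eta ← mu → eps ← kappa → theta → gamma
  kappa is a fork here and kappa is conditioned on, so the path is blocked at kappa.
Path 2: rho ← phi → eta ← eps ← kappa → theta → gamma
  eps is a chain here and eps is conditioned on, so the path is blocked at eps.
Path 3: rho ← phi → gamma
  phi is a fork and phi is not conditioned on — no node blocks this path, so it is active.
At least one path is unblocked, so d-separation fails.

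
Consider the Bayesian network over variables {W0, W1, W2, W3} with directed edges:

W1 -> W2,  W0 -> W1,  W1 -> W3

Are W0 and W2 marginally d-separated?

Only one path connects W0 and W2:
  1. W0 → W1 → W2 — W1:chain[open] ⇒ active
Since the path W0 → W1 → W2 is active, W0 and W2 are not d-separated given ∅.

No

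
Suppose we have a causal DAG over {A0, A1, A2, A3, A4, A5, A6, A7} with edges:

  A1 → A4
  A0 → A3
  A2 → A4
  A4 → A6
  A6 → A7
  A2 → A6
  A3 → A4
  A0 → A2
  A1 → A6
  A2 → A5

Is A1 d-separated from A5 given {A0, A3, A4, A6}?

No

We examine all 6 paths between A1 and A5:
  1. A1 → A4 ← A2 → A5 — A4:collider[open]; A2:fork[open] ⇒ active
  2. A1 → A4 → A6 ← A2 → A5 — A4:chain[blocks]; A6:collider[open]; A2:fork[open] ⇒ blocked
  3. A1 → A4 ← A3 ← A0 → A2 → A5 — A4:collider[open]; A3:chain[blocks]; A0:fork[blocks]; A2:chain[open] ⇒ blocked
  4. A1 → A6 ← A2 → A5 — A6:collider[open]; A2:fork[open] ⇒ active
  5. A1 → A6 ← A4 ← A2 → A5 — A6:collider[open]; A4:chain[blocks]; A2:fork[open] ⇒ blocked
  6. A1 → A6 ← A4 ← A3 ← A0 → A2 → A5 — A6:collider[open]; A4:chain[blocks]; A3:chain[blocks]; A0:fork[blocks]; A2:chain[open] ⇒ blocked
Since the path A1 → A4 ← A2 → A5 is active, A1 and A5 are not d-separated given {A0, A3, A4, A6}.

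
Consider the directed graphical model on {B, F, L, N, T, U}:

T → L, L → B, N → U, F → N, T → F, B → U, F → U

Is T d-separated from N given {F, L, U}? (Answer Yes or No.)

Yes

Enumerating the 4 paths from T to N and testing each for blocking by {F, L, U}:
Path 1: T → F → N
  F is a chain here and F is conditioned on, so the path is blocked at F.
Path 2: T → F → U ← N
  F is a chain here and F is conditioned on, so the path is blocked at F.
Path 3: T → L → B → U ← F → N
  L is a chain here and L is conditioned on, so the path is blocked at L.
Path 4: T → L → B → U ← N
  L is a chain here and L is conditioned on, so the path is blocked at L.
All paths are blocked; T ⊥ N | {F, L, U} holds.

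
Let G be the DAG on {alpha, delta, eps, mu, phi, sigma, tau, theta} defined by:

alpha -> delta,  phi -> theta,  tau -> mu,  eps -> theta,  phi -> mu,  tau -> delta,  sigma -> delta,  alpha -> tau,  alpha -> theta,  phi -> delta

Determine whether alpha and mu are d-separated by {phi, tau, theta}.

We examine all 6 paths between alpha and mu:
Path 1: alpha → tau → delta ← phi → mu
  tau is a chain here and tau is conditioned on, so the path is blocked at tau.
Path 2: alpha → tau → mu
  tau is a chain here and tau is conditioned on, so the path is blocked at tau.
Path 3: alpha → delta ← tau → mu
  delta is a collider here and neither delta nor any of its descendants is conditioned on, so the collider stays closed — the path is blocked at delta.
Path 4: alpha → delta ← phi → mu
  delta is a collider here and neither delta nor any of its descendants is conditioned on, so the collider stays closed — the path is blocked at delta.
Path 5: alpha → theta ← phi → delta ← tau → mu
  phi is a fork here and phi is conditioned on, so the path is blocked at phi.
Path 6: alpha → theta ← phi → mu
  phi is a fork here and phi is conditioned on, so the path is blocked at phi.
Since every path is blocked, d-separation holds.

Yes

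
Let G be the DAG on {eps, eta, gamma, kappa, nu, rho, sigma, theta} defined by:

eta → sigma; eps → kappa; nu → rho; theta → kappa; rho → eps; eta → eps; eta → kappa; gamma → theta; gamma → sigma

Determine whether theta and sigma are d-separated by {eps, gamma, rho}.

There are 3 undirected paths between theta and sigma; checking each against the conditioning set {eps, gamma, rho}:
Path 1: theta → kappa ← eta → sigma
  kappa is a collider here and neither kappa nor any of its descendants is conditioned on, so the collider stays closed — the path is blocked at kappa.
Path 2: theta → kappa ← eps ← eta → sigma
  kappa is a collider here and neither kappa nor any of its descendants is conditioned on, so the collider stays closed — the path is blocked at kappa.
Path 3: theta ← gamma → sigma
  gamma is a fork here and gamma is conditioned on, so the path is blocked at gamma.
Since every path is blocked, d-separation holds.

Yes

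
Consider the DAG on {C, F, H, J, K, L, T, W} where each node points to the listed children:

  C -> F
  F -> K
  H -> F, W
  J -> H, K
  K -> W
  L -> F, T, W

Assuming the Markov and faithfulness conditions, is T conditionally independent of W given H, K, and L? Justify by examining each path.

Yes

Enumerating the 5 paths from T to W and testing each for blocking by {H, K, L}:
  1. T ← L → W — L:fork[blocks] ⇒ blocked
  2. T ← L → F ← H → W — L:fork[blocks]; F:collider[open]; H:fork[blocks] ⇒ blocked
  3. T ← L → F ← H ← J → K → W — L:fork[blocks]; F:collider[open]; H:chain[blocks]; J:fork[open]; K:chain[blocks] ⇒ blocked
  4. T ← L → F → K → W — L:fork[blocks]; F:chain[open]; K:chain[blocks] ⇒ blocked
  5. T ← L → F → K ← J → H → W — L:fork[blocks]; F:chain[open]; K:collider[open]; J:fork[open]; H:chain[blocks] ⇒ blocked
Every path is blocked, so T and W are d-separated given {H, K, L}.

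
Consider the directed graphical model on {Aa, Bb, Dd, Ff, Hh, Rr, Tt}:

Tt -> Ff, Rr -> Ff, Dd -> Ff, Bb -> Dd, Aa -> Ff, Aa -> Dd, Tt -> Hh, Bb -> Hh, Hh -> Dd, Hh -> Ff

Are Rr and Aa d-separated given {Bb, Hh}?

We examine all 6 paths between Rr and Aa:
Path 1: Rr → Ff ← Aa
  Ff is a collider here and neither Ff nor any of its descendants is conditioned on, so the collider stays closed — the path is blocked at Ff.
Path 2: Rr → Ff ← Tt → Hh ← Bb → Dd ← Aa
  Ff is a collider here and neither Ff nor any of its descendants is conditioned on, so the collider stays closed — the path is blocked at Ff.
Path 3: Rr → Ff ← Tt → Hh → Dd ← Aa
  Ff is a collider here and neither Ff nor any of its descendants is conditioned on, so the collider stays closed — the path is blocked at Ff.
Path 4: Rr → Ff ← Hh ← Bb → Dd ← Aa
  Ff is a collider here and neither Ff nor any of its descendants is conditioned on, so the collider stays closed — the path is blocked at Ff.
Path 5: Rr → Ff ← Hh → Dd ← Aa
  Ff is a collider here and neither Ff nor any of its descendants is conditioned on, so the collider stays closed — the path is blocked at Ff.
Path 6: Rr → Ff ← Dd ← Aa
  Ff is a collider here and neither Ff nor any of its descendants is conditioned on, so the collider stays closed — the path is blocked at Ff.
All paths are blocked; Rr ⊥ Aa | {Bb, Hh} holds.

Yes — Rr and Aa are d-separated given {Bb, Hh}.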